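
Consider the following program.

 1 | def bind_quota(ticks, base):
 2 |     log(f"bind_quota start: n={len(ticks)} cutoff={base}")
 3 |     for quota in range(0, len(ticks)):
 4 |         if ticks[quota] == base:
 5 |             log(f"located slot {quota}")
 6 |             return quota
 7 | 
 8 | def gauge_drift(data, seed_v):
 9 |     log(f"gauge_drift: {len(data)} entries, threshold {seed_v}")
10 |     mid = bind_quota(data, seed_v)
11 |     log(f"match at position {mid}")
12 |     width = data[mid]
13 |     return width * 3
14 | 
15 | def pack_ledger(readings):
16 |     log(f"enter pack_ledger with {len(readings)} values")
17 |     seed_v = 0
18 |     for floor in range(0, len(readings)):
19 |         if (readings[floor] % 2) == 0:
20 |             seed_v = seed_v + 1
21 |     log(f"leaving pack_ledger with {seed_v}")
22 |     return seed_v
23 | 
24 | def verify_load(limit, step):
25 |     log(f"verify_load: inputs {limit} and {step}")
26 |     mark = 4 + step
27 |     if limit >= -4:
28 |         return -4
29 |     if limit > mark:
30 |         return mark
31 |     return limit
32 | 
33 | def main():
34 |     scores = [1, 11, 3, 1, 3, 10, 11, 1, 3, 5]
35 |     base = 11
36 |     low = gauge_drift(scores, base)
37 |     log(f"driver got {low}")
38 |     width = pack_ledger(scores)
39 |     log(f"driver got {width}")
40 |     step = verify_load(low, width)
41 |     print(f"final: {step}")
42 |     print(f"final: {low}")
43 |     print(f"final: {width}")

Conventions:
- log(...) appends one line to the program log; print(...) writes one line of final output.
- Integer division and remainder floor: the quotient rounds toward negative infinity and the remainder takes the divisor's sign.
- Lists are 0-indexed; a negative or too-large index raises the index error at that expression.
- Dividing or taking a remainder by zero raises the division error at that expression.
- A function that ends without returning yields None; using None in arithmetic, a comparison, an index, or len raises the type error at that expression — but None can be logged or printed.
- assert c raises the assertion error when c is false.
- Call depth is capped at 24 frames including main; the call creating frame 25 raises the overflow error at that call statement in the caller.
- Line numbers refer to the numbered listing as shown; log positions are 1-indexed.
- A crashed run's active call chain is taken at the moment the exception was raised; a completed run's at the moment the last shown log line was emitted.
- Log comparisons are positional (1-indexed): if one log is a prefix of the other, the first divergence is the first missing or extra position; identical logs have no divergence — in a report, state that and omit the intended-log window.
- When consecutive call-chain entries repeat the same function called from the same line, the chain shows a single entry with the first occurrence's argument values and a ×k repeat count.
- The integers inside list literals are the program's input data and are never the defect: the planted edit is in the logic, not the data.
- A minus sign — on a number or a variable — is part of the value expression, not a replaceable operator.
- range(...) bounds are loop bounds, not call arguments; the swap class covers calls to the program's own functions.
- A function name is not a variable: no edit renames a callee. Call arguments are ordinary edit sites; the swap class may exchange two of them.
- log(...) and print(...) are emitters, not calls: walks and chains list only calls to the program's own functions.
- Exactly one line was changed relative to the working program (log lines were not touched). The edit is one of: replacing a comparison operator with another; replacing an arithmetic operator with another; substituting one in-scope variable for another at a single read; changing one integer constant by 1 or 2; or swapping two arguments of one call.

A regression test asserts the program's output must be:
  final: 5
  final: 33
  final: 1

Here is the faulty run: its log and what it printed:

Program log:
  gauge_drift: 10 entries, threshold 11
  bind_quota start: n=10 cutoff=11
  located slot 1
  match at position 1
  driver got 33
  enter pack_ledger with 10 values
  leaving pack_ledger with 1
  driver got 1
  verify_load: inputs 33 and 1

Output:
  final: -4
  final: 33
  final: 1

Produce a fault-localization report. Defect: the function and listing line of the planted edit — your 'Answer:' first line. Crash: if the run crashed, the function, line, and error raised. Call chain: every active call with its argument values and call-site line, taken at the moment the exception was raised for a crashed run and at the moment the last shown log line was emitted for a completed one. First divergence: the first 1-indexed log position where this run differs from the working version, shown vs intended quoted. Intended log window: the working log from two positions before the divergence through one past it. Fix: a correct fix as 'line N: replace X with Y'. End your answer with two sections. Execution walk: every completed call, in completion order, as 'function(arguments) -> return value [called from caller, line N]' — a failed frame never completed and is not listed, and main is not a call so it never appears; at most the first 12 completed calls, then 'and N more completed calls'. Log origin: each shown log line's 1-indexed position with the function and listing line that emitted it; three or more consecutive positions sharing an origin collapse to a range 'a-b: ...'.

Answer: the defect is in verify_load at line 27.
Key observation: The logs agree in full; only the final output differs.
Call chain: main -> verify_load(33, 1) (called at line 40).
First divergence: none — the logs agree in full.
Execution walk:
  bind_quota([1, 11, 3, 1, 3, 10, 11, 1, 3, 5], 11) -> 1  [called from gauge_drift, line 10]
  gauge_drift([1, 11, 3, 1, 3, 10, 11, 1, 3, 5], 11) -> 33  [called from main, line 36]
  pack_ledger([1, 11, 3, 1, 3, 10, 11, 1, 3, 5]) -> 1  [called from main, line 38]
  verify_load(33, 1) -> -4  [called from main, line 40]
Log origins:
  1 — gauge_drift, line 9
  2 — bind_quota, line 2
  3 — bind_quota, line 5
  4 — gauge_drift, line 11
  5 — main, line 37
  6 — pack_ledger, line 16
  7 — pack_ledger, line 21
  8 — main, line 39
  9 — verify_load, line 25
A correct fix: line 27: replace `>=` with `<`.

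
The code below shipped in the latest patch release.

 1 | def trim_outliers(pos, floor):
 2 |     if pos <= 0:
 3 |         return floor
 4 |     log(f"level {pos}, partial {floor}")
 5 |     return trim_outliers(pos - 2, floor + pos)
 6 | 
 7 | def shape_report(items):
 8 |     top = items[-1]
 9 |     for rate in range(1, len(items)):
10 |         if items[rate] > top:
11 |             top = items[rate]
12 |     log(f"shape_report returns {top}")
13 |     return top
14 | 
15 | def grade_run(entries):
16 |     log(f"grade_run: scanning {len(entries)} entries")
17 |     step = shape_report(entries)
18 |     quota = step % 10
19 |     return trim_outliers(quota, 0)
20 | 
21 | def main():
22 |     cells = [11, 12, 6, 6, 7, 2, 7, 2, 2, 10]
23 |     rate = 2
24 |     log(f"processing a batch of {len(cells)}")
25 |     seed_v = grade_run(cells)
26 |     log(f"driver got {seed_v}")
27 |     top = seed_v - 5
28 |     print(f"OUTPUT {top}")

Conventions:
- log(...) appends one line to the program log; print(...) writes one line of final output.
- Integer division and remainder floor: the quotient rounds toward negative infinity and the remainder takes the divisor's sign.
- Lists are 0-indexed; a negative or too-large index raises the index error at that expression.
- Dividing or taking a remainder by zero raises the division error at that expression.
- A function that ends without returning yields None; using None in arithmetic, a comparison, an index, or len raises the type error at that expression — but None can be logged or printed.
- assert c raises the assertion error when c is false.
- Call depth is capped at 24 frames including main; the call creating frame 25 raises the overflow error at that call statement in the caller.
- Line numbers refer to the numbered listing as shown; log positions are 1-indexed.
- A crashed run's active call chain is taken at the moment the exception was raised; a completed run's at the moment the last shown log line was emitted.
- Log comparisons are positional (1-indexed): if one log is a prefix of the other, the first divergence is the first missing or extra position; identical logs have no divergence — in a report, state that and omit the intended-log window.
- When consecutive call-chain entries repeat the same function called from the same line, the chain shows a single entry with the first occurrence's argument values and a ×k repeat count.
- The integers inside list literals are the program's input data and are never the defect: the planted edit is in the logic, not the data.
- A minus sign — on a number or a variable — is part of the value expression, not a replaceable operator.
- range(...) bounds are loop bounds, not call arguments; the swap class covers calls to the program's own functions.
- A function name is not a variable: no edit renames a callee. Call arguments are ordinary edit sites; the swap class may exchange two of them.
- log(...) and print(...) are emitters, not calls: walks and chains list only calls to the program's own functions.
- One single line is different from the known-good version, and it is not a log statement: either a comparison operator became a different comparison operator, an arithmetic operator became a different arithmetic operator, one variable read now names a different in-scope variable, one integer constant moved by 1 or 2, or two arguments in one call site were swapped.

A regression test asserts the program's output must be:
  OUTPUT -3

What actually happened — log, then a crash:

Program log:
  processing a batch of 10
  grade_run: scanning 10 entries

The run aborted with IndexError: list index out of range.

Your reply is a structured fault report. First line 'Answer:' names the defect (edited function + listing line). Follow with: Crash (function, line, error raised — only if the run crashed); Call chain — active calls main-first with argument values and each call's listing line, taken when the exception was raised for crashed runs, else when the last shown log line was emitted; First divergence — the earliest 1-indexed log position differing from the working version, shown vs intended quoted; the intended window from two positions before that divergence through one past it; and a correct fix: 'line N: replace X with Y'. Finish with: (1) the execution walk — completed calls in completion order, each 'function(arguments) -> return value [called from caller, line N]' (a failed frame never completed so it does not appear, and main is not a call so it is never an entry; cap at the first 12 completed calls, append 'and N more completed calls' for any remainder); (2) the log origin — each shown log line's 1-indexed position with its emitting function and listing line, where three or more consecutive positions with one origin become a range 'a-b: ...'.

Answer: the defect is in shape_report at line 8.
Key fact: Only 2 log lines were emitted before the run died; the intended continuation was 'shape_report returns 12'.
Crash: shape_report, line 8, IndexError.
Call chain: main -> grade_run([11, 12, 6, 6, 7, 2, 7, 2, 2, 10]) (called at line 25) -> shape_report([11, 12, 6, 6, 7, 2, 7, 2, 2, 10]) (called at line 17).
First divergence: position 3 (shown log ended at 2 lines; the working version continues: 'shape_report returns 12').
Intended log window:
  1: processing a batch of 10
  2: grade_run: scanning 10 entries
  3: shape_report returns 12
  4: level 2, partial 0
Execution walk:
  (no call completed)
Origin of each log line:
  1 — main, line 24
  2 — grade_run, line 16
A correct fix: line 8: replace `-1` with `0`.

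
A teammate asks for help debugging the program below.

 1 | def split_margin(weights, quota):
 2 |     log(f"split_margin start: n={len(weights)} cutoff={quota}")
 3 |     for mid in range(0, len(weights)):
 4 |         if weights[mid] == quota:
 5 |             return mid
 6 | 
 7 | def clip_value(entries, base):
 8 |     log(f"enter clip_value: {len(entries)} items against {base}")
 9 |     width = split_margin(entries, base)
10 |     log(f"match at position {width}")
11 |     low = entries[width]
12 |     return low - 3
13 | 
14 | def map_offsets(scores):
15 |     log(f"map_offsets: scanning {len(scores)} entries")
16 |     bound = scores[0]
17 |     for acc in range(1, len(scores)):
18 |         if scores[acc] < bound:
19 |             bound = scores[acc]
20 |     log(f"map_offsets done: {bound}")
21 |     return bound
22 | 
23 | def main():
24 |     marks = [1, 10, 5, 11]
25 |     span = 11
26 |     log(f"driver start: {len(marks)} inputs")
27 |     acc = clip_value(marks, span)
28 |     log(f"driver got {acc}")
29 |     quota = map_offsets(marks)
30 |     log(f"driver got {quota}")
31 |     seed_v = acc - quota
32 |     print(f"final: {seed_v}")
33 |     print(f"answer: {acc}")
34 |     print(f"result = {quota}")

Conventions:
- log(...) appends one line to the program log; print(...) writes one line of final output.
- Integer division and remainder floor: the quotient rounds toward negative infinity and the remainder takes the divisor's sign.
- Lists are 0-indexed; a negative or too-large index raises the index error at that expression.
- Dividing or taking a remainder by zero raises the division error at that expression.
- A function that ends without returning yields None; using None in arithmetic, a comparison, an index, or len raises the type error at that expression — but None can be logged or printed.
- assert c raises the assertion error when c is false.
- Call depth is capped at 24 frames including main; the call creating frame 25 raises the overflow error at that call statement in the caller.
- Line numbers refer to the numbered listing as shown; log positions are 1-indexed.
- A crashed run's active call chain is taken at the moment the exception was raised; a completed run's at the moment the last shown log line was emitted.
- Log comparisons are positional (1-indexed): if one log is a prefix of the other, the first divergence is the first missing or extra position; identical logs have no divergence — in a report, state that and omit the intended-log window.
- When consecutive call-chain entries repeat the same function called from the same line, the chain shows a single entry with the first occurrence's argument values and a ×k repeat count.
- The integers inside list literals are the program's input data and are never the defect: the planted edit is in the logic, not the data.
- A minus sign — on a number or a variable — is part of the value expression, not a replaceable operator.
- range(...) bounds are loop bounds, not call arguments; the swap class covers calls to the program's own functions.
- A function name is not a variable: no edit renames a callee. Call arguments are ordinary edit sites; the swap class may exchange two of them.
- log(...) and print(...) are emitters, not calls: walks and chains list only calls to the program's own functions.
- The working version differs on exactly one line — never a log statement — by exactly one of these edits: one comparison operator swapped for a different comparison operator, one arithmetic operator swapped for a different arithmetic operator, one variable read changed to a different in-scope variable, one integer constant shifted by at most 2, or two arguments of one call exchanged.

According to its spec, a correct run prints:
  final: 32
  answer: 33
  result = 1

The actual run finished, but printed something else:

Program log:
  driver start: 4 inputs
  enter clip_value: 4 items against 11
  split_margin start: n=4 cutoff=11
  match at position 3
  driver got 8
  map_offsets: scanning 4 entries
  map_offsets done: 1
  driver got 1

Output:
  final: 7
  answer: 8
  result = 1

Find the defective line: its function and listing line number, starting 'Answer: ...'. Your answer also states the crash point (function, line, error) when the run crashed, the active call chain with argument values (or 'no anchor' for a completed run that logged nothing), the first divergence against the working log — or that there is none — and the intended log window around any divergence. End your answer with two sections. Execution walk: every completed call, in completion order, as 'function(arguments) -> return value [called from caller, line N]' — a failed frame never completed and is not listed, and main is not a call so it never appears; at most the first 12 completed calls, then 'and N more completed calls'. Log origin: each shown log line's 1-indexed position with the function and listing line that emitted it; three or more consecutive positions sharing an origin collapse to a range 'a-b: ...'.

Answer: the defect is in clip_value at line 12.
Key fact: Everything matches until log position 5, which reads 'driver got 8' in place of 'driver got 33'.
Call chain: main.
First divergence: position 5; shown 'driver got 8' vs intended 'driver got 33'.
Intended log window:
  3: split_margin start: n=4 cutoff=11
  4: match at position 3
  5: driver got 33
  6: map_offsets: scanning 4 entries
Execution walk:
  split_margin([1, 10, 5, 11], 11) -> 3  [called from clip_value, line 9]
  clip_value([1, 10, 5, 11], 11) -> 8  [called from main, line 27]
  map_offsets([1, 10, 5, 11]) -> 1  [called from main, line 29]
Log line origins:
  1 — main, line 26
  2 — clip_value, line 8
  3 — split_margin, line 2
  4 — clip_value, line 10
  5 — main, line 28
  6 — map_offsets, line 15
  7 — map_offsets, line 20
  8 — main, line 30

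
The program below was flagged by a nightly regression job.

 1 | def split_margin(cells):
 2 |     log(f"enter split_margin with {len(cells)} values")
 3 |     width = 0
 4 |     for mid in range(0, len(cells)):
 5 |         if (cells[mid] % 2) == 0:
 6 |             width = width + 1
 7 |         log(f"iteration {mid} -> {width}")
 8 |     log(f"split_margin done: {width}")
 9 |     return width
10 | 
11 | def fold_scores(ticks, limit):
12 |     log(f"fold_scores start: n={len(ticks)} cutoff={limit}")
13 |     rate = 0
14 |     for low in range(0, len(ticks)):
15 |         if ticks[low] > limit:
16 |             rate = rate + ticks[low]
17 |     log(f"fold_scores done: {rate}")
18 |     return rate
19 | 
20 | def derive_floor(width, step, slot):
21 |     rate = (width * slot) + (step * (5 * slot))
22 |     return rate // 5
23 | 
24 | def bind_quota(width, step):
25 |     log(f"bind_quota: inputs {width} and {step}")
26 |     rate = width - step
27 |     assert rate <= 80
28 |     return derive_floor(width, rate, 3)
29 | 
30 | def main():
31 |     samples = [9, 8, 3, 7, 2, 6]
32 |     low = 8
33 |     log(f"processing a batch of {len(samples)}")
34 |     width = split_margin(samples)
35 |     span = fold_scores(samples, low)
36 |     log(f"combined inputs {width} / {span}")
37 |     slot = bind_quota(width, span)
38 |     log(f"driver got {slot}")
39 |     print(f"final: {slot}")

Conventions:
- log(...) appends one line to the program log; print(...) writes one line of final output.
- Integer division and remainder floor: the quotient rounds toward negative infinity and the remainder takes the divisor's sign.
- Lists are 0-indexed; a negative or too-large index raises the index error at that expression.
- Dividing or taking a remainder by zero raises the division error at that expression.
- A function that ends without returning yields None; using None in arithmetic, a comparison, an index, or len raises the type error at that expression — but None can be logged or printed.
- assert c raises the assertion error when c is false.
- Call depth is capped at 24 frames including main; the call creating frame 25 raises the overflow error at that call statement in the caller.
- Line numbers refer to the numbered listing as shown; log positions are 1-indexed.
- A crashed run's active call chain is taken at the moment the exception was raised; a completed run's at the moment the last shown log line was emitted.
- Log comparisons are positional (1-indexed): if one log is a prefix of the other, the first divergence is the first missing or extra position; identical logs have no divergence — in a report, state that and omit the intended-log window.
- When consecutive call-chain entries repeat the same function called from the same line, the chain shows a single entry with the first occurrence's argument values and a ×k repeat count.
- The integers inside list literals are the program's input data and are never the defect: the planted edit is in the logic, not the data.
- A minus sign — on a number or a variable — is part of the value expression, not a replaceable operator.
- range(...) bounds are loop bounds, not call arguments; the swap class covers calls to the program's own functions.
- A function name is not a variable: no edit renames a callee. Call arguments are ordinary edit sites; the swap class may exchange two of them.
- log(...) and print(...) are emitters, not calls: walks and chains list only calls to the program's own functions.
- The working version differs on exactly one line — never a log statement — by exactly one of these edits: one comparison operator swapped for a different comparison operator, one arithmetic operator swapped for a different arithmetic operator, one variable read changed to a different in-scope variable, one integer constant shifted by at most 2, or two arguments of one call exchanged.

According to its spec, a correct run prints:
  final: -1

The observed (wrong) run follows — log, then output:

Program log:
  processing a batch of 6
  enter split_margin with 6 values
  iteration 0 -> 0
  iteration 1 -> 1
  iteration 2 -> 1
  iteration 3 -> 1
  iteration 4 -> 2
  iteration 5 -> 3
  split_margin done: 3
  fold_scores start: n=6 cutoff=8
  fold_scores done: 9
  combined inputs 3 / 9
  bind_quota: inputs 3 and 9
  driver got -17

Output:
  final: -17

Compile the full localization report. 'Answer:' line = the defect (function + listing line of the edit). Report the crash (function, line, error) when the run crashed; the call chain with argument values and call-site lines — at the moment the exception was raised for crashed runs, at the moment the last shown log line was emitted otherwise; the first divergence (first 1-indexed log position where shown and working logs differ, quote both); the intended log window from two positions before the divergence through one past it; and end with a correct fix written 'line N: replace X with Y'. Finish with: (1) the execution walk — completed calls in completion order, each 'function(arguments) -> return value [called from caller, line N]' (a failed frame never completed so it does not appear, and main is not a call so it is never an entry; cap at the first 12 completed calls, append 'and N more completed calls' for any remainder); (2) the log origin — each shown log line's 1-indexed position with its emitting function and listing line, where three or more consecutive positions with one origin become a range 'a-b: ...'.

Answer: the defect is in derive_floor at line 21.
Core observation: The earliest visible damage is log position 14 — 'driver got -17' rather than the intended 'driver got -1'.
Call chain: main.
First divergence: position 14 — the shown line 'driver got -17' should read 'driver got -1'.
Intended log window:
  12: combined inputs 3 / 9
  13: bind_quota: inputs 3 and 9
  14: driver got -1
Execution walk:
  split_margin([9, 8, 3, 7, 2, 6]) -> 3  [called from main, line 34]
  fold_scores([9, 8, 3, 7, 2, 6], 8) -> 9  [called from main, line 35]
  derive_floor(3, -6, 3) -> -17  [called from bind_quota, line 28]
  bind_quota(3, 9) -> -17  [called from main, line 37]
Log origin:
  1: from main, line 33
  2: from split_margin, line 2
  3-8: from split_margin, line 7
  9: from split_margin, line 8
  10: from fold_scores, line 12
  11: from fold_scores, line 17
  12: from main, line 36
  13: from bind_quota, line 25
  14: from main, line 38
A correct fix: line 21: replace `5 * slot` with `5 - slot`.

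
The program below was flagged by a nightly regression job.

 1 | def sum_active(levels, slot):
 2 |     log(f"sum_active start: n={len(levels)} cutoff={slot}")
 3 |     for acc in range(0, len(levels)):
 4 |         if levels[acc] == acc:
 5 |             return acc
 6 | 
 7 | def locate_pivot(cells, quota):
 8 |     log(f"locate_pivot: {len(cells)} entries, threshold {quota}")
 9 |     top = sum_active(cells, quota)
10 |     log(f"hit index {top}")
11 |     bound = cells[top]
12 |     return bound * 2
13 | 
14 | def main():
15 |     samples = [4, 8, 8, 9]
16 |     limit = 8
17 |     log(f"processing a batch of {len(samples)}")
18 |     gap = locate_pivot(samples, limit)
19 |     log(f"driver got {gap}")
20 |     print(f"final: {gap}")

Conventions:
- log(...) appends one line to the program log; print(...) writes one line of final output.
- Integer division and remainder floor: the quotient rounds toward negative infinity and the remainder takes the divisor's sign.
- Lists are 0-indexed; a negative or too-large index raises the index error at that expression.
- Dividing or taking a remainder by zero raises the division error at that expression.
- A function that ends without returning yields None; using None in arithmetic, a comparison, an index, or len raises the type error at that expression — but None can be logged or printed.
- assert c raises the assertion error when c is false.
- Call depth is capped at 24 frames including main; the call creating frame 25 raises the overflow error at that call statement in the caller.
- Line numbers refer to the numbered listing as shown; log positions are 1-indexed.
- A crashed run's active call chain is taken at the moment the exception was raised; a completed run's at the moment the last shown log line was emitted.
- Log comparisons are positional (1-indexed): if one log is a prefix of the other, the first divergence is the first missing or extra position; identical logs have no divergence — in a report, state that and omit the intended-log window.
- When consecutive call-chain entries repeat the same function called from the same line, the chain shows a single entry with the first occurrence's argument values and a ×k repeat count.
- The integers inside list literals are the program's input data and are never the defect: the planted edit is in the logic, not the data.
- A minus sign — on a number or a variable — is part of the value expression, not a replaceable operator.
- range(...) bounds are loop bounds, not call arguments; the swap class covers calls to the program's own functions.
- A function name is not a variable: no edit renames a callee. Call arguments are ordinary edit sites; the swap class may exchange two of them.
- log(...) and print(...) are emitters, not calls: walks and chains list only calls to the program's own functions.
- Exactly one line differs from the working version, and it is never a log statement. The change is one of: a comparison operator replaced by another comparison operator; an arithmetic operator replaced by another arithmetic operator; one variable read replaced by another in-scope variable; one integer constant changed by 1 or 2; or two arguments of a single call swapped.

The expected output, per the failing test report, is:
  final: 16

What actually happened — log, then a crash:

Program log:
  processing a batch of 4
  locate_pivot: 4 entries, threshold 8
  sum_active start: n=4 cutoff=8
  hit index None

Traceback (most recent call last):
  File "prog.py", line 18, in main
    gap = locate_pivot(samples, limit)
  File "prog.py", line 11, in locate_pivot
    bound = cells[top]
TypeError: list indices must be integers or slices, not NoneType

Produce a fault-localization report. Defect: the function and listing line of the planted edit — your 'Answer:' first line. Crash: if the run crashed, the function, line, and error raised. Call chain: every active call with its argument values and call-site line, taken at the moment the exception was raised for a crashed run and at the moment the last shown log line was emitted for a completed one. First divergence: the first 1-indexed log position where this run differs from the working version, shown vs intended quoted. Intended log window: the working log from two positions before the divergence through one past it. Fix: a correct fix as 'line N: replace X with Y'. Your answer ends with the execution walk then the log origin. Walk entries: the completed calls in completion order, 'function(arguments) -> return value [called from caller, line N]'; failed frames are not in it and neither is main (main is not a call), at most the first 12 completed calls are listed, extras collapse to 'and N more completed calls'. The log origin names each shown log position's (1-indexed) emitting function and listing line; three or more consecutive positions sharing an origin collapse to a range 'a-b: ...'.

Answer: the defect is in sum_active at line 4.
Key fact: The log first diverges at position 4: the faulty run prints 'hit index None' where the working version prints 'hit index 1'.
Crash: locate_pivot, line 11, TypeError.
Call chain: main -> locate_pivot([4, 8, 8, 9], 8) (called at line 18).
First divergence: at position 4 the run shows 'hit index None' where the working version logs 'hit index 1'.
Intended log window:
  2: locate_pivot: 4 entries, threshold 8
  3: sum_active start: n=4 cutoff=8
  4: hit index 1
  5: driver got 16
Execution walk:
  sum_active([4, 8, 8, 9], 8) -> None  [called from locate_pivot, line 9]
Origin of each log line:
  1: emitted by main (line 17)
  2: emitted by locate_pivot (line 8)
  3: emitted by sum_active (line 2)
  4: emitted by locate_pivot (line 10)
A correct fix: line 4: replace `levels[acc] == acc` with `levels[acc] == slot`.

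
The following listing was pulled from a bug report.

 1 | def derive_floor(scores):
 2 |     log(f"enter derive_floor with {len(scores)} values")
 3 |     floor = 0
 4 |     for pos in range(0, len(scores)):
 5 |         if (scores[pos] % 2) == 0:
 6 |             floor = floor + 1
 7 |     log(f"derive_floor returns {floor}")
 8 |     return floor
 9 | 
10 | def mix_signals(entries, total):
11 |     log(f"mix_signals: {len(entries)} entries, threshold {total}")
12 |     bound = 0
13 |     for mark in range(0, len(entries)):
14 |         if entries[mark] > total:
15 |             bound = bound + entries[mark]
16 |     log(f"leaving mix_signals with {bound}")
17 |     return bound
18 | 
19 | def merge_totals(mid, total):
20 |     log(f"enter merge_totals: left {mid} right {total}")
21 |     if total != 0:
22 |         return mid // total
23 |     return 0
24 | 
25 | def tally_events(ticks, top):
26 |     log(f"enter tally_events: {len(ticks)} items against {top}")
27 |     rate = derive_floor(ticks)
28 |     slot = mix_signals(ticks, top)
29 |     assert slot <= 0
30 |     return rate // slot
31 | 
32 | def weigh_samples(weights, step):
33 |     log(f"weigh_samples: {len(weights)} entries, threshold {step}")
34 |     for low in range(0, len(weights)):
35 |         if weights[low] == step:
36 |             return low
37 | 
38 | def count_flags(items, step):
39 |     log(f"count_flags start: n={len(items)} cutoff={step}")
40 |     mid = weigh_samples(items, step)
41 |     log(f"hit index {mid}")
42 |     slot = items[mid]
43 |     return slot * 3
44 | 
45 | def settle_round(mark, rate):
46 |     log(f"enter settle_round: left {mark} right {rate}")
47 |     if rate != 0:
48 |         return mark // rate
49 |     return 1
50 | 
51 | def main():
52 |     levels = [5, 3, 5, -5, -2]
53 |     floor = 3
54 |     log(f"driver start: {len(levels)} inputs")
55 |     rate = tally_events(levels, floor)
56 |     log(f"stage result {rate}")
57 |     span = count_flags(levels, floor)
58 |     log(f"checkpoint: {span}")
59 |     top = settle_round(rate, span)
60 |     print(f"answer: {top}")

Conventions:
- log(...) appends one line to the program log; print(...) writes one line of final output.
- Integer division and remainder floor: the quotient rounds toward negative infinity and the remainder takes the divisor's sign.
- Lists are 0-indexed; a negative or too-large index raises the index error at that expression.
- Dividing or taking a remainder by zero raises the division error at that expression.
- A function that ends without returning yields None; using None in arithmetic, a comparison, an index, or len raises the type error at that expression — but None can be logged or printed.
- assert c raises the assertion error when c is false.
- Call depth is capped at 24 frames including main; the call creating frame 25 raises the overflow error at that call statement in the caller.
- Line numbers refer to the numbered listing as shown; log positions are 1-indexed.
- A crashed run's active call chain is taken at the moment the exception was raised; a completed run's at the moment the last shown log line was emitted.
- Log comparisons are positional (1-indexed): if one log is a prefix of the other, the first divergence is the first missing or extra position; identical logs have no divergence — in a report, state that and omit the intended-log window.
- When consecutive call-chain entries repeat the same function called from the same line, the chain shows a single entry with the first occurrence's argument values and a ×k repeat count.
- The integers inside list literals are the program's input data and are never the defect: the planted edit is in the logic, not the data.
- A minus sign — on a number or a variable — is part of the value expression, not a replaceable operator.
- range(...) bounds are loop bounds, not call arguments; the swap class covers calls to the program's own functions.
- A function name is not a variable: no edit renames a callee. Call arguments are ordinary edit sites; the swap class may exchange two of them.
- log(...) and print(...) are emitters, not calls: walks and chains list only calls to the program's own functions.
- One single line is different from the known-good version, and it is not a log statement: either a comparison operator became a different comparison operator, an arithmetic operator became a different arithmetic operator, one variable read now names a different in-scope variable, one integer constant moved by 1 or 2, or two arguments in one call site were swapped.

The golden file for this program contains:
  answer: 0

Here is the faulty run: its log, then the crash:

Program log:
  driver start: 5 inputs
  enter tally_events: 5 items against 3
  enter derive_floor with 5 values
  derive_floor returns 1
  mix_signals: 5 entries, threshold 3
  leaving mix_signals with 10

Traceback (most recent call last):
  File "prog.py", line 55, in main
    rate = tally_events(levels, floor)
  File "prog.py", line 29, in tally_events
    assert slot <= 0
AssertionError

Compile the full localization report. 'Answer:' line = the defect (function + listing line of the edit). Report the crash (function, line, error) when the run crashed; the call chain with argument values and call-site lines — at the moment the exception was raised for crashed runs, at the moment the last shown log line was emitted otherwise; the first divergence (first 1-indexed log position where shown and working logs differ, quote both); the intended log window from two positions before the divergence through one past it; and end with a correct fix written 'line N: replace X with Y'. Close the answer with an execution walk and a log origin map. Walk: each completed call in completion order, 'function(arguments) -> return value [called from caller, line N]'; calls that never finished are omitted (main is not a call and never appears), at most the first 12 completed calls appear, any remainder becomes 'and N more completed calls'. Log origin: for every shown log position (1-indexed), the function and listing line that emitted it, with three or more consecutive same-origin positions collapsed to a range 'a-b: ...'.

Answer: the defect is in tally_events at line 29.
Key fact: After 6 matching log lines the faulty run goes silent, while the working version continues with 'stage result 0'.
Crash: tally_events, line 29, AssertionError.
Call chain: main -> tally_events([5, 3, 5, -5, -2], 3) (called at line 55).
First divergence: position 7 (shown log ended at 6 lines; the working version continues: 'stage result 0').
Intended log window:
  5: mix_signals: 5 entries, threshold 3
  6: leaving mix_signals with 10
  7: stage result 0
  8: count_flags start: n=5 cutoff=3
Execution walk:
  derive_floor([5, 3, 5, -5, -2]) -> 1  [called from tally_events, line 27]
  mix_signals([5, 3, 5, -5, -2], 3) -> 10  [called from tally_events, line 28]
Log line origins:
  1 — main, line 54
  2 — tally_events, line 26
  3 — derive_floor, line 2
  4 — derive_floor, line 7
  5 — mix_signals, line 11
  6 — mix_signals, line 16
A correct fix: line 29: replace `<=` with `>`.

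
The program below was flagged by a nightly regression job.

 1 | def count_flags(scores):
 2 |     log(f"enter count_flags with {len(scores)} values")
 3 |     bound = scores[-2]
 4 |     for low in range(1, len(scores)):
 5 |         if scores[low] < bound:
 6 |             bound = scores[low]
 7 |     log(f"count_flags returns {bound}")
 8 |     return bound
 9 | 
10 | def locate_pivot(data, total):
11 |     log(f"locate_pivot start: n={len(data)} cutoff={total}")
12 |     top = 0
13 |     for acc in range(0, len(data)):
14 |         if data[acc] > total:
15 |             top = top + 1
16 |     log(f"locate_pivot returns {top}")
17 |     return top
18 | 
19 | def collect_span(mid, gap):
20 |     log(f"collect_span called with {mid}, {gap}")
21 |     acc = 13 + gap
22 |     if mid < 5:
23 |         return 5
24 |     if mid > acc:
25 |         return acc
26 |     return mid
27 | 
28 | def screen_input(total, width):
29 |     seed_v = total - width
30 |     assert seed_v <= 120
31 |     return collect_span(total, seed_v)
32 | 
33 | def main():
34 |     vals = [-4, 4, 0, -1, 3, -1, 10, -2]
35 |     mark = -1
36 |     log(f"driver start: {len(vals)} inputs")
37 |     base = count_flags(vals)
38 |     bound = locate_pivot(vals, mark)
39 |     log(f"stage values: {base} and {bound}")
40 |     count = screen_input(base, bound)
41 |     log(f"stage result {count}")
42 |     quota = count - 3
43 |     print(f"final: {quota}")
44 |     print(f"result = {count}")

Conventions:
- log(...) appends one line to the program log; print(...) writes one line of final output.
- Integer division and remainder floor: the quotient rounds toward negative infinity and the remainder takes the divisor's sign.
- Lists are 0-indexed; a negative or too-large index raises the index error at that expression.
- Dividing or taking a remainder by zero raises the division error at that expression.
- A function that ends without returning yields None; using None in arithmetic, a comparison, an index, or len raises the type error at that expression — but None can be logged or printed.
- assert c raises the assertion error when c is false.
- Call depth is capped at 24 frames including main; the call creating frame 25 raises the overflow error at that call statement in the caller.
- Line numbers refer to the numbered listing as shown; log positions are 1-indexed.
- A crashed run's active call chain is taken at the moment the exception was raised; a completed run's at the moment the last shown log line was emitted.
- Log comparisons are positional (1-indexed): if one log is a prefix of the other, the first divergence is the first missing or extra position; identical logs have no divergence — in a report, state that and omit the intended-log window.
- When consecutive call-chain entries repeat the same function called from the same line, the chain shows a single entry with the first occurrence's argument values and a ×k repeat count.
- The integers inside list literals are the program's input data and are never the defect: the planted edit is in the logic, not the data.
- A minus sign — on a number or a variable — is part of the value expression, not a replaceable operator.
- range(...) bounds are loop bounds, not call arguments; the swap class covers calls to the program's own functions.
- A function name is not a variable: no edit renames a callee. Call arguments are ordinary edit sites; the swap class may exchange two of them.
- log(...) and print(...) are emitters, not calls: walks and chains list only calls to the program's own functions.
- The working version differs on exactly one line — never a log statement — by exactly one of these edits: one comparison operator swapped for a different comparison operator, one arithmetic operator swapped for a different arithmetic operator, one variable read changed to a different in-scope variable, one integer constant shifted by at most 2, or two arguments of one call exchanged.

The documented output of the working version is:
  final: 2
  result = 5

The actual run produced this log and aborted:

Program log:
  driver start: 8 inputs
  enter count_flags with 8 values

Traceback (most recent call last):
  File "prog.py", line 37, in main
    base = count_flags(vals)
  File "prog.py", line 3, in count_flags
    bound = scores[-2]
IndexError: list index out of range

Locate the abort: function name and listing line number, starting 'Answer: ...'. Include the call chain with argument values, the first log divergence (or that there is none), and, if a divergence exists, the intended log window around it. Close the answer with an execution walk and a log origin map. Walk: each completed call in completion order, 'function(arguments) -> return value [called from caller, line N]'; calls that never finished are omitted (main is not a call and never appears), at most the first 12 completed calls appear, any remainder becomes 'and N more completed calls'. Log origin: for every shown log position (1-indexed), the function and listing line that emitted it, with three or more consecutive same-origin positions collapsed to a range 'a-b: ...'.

Answer: the error was raised in count_flags, line 3.
Key fact: A complete run would log 'count_flags returns -4' next, but this one stopped at 2 lines.
Call chain: main -> count_flags([-4, 4, 0, -1, 3, -1, 10, -2]) (called at line 37).
First divergence: position 3 (shown log ended at 2 lines; the working version continues: 'count_flags returns -4').
Intended log window:
  1: driver start: 8 inputs
  2: enter count_flags with 8 values
  3: count_flags returns -4
  4: locate_pivot start: n=8 cutoff=-1
Execution walk:
  (no call completed)
Origin of each log line:
  1 — main, line 36
  2 — count_flags, line 2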